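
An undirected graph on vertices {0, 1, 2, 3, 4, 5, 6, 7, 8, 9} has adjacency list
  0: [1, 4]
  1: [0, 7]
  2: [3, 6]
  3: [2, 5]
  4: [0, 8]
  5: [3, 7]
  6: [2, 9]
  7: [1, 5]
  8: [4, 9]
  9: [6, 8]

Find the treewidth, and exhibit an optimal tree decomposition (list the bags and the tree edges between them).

The largest bag has 3 vertices, giving width 2; this decomposition certifies tw(G) ≤ 2. Since 9–8–4–0–1–7–5–3–2–6–9 is a cycle in G, G is not acyclic. Forests are exactly the graphs of treewidth ≤ 1, so tw(G) ≥ 2. The upper and lower bounds meet at 2, so that is the treewidth.

Treewidth 2.
One such decomposition:
Bags: B1 = {4, 8, 9}  B2 = {0, 4, 9}  B3 = {0, 1, 9}  B4 = {1, 7, 9}  B5 = {5, 7, 9}  B6 = {3, 5, 9}  B7 = {2, 3, 9}  B8 = {2, 6, 9}
Tree: B1–B2, B2–B3, B3–B4, B4–B5, B5–B6, B6–B7, B7–B8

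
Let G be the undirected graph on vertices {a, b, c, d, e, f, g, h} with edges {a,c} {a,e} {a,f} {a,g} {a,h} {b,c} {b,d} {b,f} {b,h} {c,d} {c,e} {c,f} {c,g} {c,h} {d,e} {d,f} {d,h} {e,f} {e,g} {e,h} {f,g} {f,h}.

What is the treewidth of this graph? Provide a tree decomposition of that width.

The largest bag has 5 vertices, giving width 4; this decomposition certifies tw(G) ≤ 4. For the lower bound, the 5 vertices {a, c, e, f, g} are pairwise adjacent, and any tree decomposition puts a clique entirely inside one bag — forcing width ≥ 4. Therefore the treewidth is 4.

Treewidth 4.
Bags: B1 = {a, c, e, f, h}  B2 = {a, c, e, f, g}  B3 = {c, d, e, f, h}  B4 = {b, c, d, f, h}
Tree: B1–B2, B1–B3, B3–B4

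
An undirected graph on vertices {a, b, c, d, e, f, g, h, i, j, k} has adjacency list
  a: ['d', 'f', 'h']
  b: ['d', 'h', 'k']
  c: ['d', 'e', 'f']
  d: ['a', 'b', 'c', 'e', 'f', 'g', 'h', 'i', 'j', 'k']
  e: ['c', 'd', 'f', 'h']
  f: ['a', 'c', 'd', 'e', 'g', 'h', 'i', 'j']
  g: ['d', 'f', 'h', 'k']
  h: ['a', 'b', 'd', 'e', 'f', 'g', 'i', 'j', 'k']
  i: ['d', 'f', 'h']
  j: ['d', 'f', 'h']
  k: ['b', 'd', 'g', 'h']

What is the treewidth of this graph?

3

A width-3 tree decomposition is:
Bags: B1 = {d, e, f, h}  B2 = {c, d, e, f}  B3 = {d, f, g, h}  B4 = {d, f, h, i}  B5 = {d, g, h, k}  B6 = {a, d, f, h}  B7 = {b, d, h, k}  B8 = {d, f, h, j}
Tree: B1–B2, B1–B3, B1–B4, B3–B5, B1–B6, B5–B7, B1–B8
The largest bag has 4 vertices, giving width 3; this decomposition certifies tw(G) ≤ 3. On the other hand G contains the 4-clique {d, f, g, h}. A clique must lie in a single bag of any decomposition, so no decomposition can have width below 3. Combining the bounds, tw(G) = 3.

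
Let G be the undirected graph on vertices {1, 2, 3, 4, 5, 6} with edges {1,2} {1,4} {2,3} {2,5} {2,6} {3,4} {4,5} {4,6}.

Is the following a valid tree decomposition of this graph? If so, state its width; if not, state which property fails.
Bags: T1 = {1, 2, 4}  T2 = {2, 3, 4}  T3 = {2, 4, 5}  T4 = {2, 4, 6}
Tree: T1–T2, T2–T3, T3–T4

Checking the three conditions: (i) the bags cover all of {1, 2, 3, 4, 5, 6}; (ii) for each edge, some bag contains both endpoints; (iii) the bags containing any fixed vertex form a subtree. All hold, so the decomposition is valid with width 3 − 1 = 2.

Yes; width 2.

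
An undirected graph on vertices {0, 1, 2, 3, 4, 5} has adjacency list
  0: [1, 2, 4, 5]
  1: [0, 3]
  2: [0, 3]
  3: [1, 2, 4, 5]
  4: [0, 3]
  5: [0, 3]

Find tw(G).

A width-2 tree decomposition is:
Bags: B1 = {0, 3, 5}  B2 = {0, 3, 4}  B3 = {0, 2, 3}  B4 = {0, 1, 3}
Tree: B1–B2, B2–B3, B3–B4
Every bag has size at most 3, so the width is 3 − 1 = 2 and tw(G) ≤ 2. Since 0–5–3–4–0 is a cycle in G, G is not acyclic. Forests are exactly the graphs of treewidth ≤ 1, so tw(G) ≥ 2. Therefore the treewidth is 2.

2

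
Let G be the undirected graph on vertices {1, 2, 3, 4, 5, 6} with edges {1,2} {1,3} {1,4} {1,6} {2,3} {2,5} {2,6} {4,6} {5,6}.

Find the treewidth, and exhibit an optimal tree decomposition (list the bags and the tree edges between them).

The largest bag has 3 vertices, giving width 2; this decomposition certifies tw(G) ≤ 2. On the other hand G contains the 3-clique {1, 2, 3}. A clique must lie in a single bag of any decomposition, so no decomposition can have width below 2. The upper and lower bounds meet at 2, so that is the treewidth.

Treewidth 2.
One such decomposition:
Bags: B1 = {1, 2, 3}  B2 = {1, 2, 6}  B3 = {1, 4, 6}  B4 = {2, 5, 6}
Tree: B1–B2, B2–B3, B2–B4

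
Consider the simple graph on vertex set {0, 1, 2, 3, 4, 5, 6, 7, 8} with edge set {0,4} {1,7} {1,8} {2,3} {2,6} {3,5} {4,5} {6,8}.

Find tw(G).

A width-1 tree decomposition is:
Bags: B1 = {1, 7}  B2 = {1, 8}  B3 = {6, 8}  B4 = {2, 6}  B5 = {2, 3}  B6 = {3, 5}  B7 = {4, 5}  B8 = {0, 4}
Tree: B1–B2, B2–B3, B3–B4, B4–B5, B5–B6, B6–B7, B7–B8
The largest bag has 2 vertices, giving width 1; this decomposition certifies tw(G) ≤ 1. G has an edge, so its treewidth is at least 1. Combining the bounds, tw(G) = 1.

1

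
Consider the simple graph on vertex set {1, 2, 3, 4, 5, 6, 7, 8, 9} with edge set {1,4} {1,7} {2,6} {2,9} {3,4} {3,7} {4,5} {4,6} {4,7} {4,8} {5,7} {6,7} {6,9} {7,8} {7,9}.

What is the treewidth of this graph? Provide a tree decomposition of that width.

Each bag holds 3 vertices, so the decomposition has width 2, which upper-bounds the treewidth. For the lower bound, the 3 vertices {2, 6, 9} are pairwise adjacent, and any tree decomposition puts a clique entirely inside one bag — forcing width ≥ 2. The upper and lower bounds meet at 2, so that is the treewidth.

Treewidth 2.
One such decomposition:
Bags: B1 = {4, 6, 7}  B2 = {3, 4, 7}  B3 = {6, 7, 9}  B4 = {4, 5, 7}  B5 = {1, 4, 7}  B6 = {2, 6, 9}  B7 = {4, 7, 8}
Tree: B1–B2, B1–B3, B2–B4, B2–B5, B3–B6, B1–B7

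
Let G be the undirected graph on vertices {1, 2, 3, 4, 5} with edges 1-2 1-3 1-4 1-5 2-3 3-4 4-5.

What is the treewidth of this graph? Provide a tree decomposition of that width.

Treewidth 2.
One optimal decomposition is:
Bags: B1 = {1, 2, 3}  B2 = {1, 3, 4}  B3 = {1, 4, 5}
Tree: B1–B2, B2–B3

The largest bag has 3 vertices, giving width 2; this decomposition certifies tw(G) ≤ 2. On the other hand G contains the 3-clique {1, 2, 3}. A clique must lie in a single bag of any decomposition, so no decomposition can have width below 2. The upper and lower bounds meet at 2, so that is the treewidth.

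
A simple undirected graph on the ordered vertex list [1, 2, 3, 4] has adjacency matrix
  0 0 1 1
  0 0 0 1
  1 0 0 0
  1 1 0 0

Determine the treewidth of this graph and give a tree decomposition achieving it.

Each bag holds 2 vertices, so the decomposition has width 1, which upper-bounds the treewidth. G has an edge, so its treewidth is at least 1. Therefore the treewidth is 1.

Treewidth 1.
One optimal decomposition is:
Bags: B1 = {1, 4}  B2 = {1, 3}  B3 = {2, 4}
Tree: B1–B2, B1–B3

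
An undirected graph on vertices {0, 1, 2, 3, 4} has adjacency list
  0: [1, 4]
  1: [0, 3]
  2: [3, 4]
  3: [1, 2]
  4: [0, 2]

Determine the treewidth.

2

A width-2 tree decomposition is:
Bags: B1 = {0, 1, 3}  B2 = {0, 2, 3}  B3 = {0, 2, 4}
Tree: B1–B2, B2–B3
Every bag has size at most 3, so the width is 3 − 1 = 2 and tw(G) ≤ 2. The edges 0–1–3–2–4–0 form a cycle, so G is not a tree and its treewidth is at least 2. The upper and lower bounds meet at 2, so that is the treewidth.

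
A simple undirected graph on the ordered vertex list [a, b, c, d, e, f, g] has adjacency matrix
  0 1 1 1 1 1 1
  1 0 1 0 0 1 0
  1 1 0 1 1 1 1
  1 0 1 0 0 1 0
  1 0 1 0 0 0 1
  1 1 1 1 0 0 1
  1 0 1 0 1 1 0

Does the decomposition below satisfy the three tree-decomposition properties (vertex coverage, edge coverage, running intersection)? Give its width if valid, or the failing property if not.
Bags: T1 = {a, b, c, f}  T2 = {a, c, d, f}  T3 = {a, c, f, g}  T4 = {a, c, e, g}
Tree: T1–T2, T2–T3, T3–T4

Every vertex of G appears in some bag (union = {a, b, c, d, e, f, g}); every edge is covered by a bag; and for each vertex v the set of bags containing v is connected in the bag tree. The decomposition is therefore valid. The largest bag has 4 vertices, so the width is 3.

Yes; width 3.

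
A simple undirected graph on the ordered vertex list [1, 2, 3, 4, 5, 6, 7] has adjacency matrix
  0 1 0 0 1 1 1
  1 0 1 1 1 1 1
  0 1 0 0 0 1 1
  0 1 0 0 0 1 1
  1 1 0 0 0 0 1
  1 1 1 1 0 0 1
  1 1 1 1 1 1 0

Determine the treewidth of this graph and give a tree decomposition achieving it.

The largest bag has 4 vertices, giving width 3; this decomposition certifies tw(G) ≤ 3. On the other hand G contains the 4-clique {1, 2, 5, 7}. A clique must lie in a single bag of any decomposition, so no decomposition can have width below 3. Combining the bounds, tw(G) = 3.

Treewidth 3.
Bags: B1 = {1, 2, 6, 7}  B2 = {2, 3, 6, 7}  B3 = {2, 4, 6, 7}  B4 = {1, 2, 5, 7}
Tree: B1–B2, B1–B3, B1–B4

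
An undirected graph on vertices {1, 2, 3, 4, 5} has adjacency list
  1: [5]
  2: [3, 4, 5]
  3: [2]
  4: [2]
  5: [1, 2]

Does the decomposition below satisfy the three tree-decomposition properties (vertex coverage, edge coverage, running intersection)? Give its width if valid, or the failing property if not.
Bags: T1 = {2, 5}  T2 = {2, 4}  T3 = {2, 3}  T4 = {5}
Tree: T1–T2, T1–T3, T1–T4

No — vertex 1 appears in no bag.

A tree decomposition must satisfy three properties: every vertex lies in some bag; for every edge, both endpoints lie together in some bag; and for every vertex, the bags containing it form a connected subtree. Here vertex 1 appears in no bag, so the decomposition is invalid.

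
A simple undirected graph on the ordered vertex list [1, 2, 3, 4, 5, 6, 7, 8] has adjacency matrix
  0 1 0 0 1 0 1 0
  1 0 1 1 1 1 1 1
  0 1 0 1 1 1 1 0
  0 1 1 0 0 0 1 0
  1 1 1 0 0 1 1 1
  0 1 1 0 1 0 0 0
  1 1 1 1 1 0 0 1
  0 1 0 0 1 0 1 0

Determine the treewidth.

3

A width-3 tree decomposition is:
Bags: B1 = {2, 3, 5, 7}  B2 = {2, 3, 5, 6}  B3 = {2, 5, 7, 8}  B4 = {2, 3, 4, 7}  B5 = {1, 2, 5, 7}
Tree: B1–B2, B1–B3, B1–B4, B1–B5
Each bag holds 4 vertices, so the decomposition has width 3, which upper-bounds the treewidth. On the other hand G contains the 4-clique {2, 3, 4, 7}. A clique must lie in a single bag of any decomposition, so no decomposition can have width below 3. Hence tw(G) = 3 exactly.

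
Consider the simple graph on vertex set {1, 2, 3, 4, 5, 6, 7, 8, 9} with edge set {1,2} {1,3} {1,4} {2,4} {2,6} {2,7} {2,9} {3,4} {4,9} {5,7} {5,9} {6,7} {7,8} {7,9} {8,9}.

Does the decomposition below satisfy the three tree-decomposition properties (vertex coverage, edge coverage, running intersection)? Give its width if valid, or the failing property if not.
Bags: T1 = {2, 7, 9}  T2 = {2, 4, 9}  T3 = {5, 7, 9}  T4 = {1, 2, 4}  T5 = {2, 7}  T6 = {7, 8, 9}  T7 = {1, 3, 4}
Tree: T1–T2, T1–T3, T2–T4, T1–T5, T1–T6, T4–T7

A tree decomposition must satisfy three properties: every vertex lies in some bag; for every edge, both endpoints lie together in some bag; and for every vertex, the bags containing it form a connected subtree. Here vertex 6 appears in no bag, so the decomposition is invalid.

No — vertex 6 appears in no bag.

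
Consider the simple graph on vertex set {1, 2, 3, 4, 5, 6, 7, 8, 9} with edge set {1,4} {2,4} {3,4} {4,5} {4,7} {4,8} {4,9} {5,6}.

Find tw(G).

1

A width-1 tree decomposition is:
Bags: B1 = {4, 8}  B2 = {4, 5}  B3 = {1, 4}  B4 = {4, 9}  B5 = {4, 7}  B6 = {2, 4}  B7 = {5, 6}  B8 = {3, 4}
Tree: B1–B2, B1–B3, B1–B4, B4–B5, B2–B6, B2–B7, B4–B8
Each bag holds 2 vertices, so the decomposition has width 1, which upper-bounds the treewidth. Since G has at least one edge (e.g. 4–8), it is not an edgeless graph, so tw(G) ≥ 1. The upper and lower bounds meet at 1, so that is the treewidth.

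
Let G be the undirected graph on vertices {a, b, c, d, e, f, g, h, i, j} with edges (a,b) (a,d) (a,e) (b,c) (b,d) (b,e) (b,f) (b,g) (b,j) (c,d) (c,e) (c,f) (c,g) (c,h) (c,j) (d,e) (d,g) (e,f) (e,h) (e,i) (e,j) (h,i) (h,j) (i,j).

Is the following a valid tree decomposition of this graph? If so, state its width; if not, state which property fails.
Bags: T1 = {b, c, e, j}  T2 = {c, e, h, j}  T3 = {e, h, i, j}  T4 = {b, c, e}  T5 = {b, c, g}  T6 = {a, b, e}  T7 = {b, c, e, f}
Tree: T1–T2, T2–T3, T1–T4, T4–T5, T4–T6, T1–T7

A tree decomposition must satisfy three properties: every vertex lies in some bag; for every edge, both endpoints lie together in some bag; and for every vertex, the bags containing it form a connected subtree. Here vertex d appears in no bag, so the decomposition is invalid.

No — vertex d appears in no bag.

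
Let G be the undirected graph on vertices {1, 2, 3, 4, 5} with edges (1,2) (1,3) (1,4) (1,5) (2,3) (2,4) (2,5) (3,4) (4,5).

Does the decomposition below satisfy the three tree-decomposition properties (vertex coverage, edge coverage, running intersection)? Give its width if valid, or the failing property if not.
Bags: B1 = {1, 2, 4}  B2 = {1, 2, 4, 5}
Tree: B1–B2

A tree decomposition must satisfy three properties: every vertex lies in some bag; for every edge, both endpoints lie together in some bag; and for every vertex, the bags containing it form a connected subtree. Here vertex 3 appears in no bag, so the decomposition is invalid.

No — vertex 3 appears in no bag.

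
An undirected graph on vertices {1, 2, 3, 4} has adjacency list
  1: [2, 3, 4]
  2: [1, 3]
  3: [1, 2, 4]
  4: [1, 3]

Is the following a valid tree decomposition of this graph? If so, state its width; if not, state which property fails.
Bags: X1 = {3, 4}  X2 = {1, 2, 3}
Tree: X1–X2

A tree decomposition must satisfy three properties: every vertex lies in some bag; for every edge, both endpoints lie together in some bag; and for every vertex, the bags containing it form a connected subtree. Here edge (1,4) lies in no bag, so the decomposition is invalid.

No — edge (1,4) lies in no bag.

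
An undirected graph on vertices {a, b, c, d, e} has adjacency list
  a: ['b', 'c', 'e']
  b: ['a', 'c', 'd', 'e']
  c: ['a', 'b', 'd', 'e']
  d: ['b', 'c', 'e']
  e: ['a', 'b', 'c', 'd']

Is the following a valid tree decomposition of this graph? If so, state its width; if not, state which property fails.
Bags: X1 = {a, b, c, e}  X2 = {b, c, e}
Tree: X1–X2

A tree decomposition must satisfy three properties: every vertex lies in some bag; for every edge, both endpoints lie together in some bag; and for every vertex, the bags containing it form a connected subtree. Here vertex d appears in no bag, so the decomposition is invalid.

No — vertex d appears in no bag.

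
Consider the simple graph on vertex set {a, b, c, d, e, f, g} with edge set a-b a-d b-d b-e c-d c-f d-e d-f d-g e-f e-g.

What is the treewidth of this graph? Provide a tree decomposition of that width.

Treewidth 2.
One such decomposition:
Bags: B1 = {d, e, f}  B2 = {b, d, e}  B3 = {d, e, g}  B4 = {c, d, f}  B5 = {a, b, d}
Tree: B1–B2, B2–B3, B1–B4, B2–B5

Every bag has size at most 3, so the width is 3 − 1 = 2 and tw(G) ≤ 2. Conversely, {d, e, g} is a clique of size 3, and the vertices of any clique must share a bag in every tree decomposition; so some bag has ≥ 3 vertices and tw(G) ≥ 2. Therefore the treewidth is 2.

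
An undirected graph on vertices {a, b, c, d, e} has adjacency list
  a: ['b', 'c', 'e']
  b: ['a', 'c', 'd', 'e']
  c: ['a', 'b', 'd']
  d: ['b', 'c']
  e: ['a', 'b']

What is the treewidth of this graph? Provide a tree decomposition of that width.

Treewidth 2.
One optimal decomposition is:
Bags: B1 = {a, b, c}  B2 = {a, b, e}  B3 = {b, c, d}
Tree: B1–B2, B1–B3

Each bag holds 3 vertices, so the decomposition has width 2, which upper-bounds the treewidth. For the lower bound, the 3 vertices {a, b, e} are pairwise adjacent, and any tree decomposition puts a clique entirely inside one bag — forcing width ≥ 2. Combining the bounds, tw(G) = 2.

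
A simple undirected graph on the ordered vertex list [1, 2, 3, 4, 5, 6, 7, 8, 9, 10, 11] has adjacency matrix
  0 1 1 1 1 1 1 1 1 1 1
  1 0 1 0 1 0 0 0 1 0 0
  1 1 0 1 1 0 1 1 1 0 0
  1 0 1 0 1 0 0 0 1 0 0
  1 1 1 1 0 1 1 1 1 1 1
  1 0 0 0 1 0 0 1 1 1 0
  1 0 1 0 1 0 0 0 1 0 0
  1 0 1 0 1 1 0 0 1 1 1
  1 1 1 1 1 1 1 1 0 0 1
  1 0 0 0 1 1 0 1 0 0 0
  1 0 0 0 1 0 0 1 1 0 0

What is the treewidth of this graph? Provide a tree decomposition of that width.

Treewidth 4.
Bags: B1 = {1, 5, 6, 8, 9}  B2 = {1, 3, 5, 8, 9}  B3 = {1, 3, 4, 5, 9}  B4 = {1, 3, 5, 7, 9}  B5 = {1, 5, 6, 8, 10}  B6 = {1, 5, 8, 9, 11}  B7 = {1, 2, 3, 5, 9}
Tree: B1–B2, B2–B3, B3–B4, B1–B5, B2–B6, B4–B7

The largest bag has 5 vertices, giving width 4; this decomposition certifies tw(G) ≤ 4. For the lower bound, the 5 vertices {1, 5, 8, 9, 11} are pairwise adjacent, and any tree decomposition puts a clique entirely inside one bag — forcing width ≥ 4. Therefore the treewidth is 4.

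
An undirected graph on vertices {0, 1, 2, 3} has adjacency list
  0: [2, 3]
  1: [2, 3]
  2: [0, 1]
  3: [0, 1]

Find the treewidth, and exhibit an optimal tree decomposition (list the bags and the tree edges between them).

Treewidth 2.
One such decomposition:
Bags: B1 = {0, 1, 3}  B2 = {0, 1, 2}
Tree: B1–B2

The largest bag has 3 vertices, giving width 2; this decomposition certifies tw(G) ≤ 2. Since 0–3–1–2–0 is a cycle in G, G is not acyclic. Forests are exactly the graphs of treewidth ≤ 1, so tw(G) ≥ 2. Therefore the treewidth is 2.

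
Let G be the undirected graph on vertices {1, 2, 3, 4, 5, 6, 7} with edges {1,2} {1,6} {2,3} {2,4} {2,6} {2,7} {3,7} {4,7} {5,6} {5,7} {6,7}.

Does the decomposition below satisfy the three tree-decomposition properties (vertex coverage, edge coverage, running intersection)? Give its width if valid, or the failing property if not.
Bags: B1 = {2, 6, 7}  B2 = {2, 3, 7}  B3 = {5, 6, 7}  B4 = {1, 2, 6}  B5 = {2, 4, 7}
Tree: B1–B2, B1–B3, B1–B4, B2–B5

Checking the three conditions: (i) the bags cover all of {1, 2, 3, 4, 5, 6, 7}; (ii) for each edge, some bag contains both endpoints; (iii) the bags containing any fixed vertex form a subtree. All hold, so the decomposition is valid with width 3 − 1 = 2.

Yes; width 2.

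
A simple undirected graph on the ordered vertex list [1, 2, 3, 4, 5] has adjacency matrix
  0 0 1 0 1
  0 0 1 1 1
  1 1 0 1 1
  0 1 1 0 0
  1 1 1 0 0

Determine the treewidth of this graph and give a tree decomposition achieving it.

Treewidth 2.
Bags: B1 = {2, 3, 5}  B2 = {1, 3, 5}  B3 = {2, 3, 4}
Tree: B1–B2, B1–B3

The largest bag has 3 vertices, giving width 2; this decomposition certifies tw(G) ≤ 2. For the lower bound, the 3 vertices {1, 3, 5} are pairwise adjacent, and any tree decomposition puts a clique entirely inside one bag — forcing width ≥ 2. Hence tw(G) = 2 exactly.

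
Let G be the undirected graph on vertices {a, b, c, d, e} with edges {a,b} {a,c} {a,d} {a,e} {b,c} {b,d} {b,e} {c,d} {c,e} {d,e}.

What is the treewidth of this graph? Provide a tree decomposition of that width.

A single bag containing all 5 vertices is trivially a valid decomposition of width 4. For the lower bound, the 5 vertices {a, b, c, d, e} are pairwise adjacent, and any tree decomposition puts a clique entirely inside one bag — forcing width ≥ 4. The upper and lower bounds meet at 4, so that is the treewidth.

Treewidth 4.
One optimal decomposition is:
Bags: B1 = {a, b, c, d, e}
Tree: (single bag)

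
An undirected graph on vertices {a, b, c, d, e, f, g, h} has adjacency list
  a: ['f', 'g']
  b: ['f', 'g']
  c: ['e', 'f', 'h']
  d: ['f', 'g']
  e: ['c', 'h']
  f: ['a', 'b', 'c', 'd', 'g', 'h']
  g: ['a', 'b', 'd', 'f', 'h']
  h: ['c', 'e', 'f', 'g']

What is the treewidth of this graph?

2

A width-2 tree decomposition is:
Bags: B1 = {a, f, g}  B2 = {b, f, g}  B3 = {f, g, h}  B4 = {d, f, g}  B5 = {c, f, h}  B6 = {c, e, h}
Tree: B1–B2, B1–B3, B1–B4, B3–B5, B5–B6
Every bag has size at most 3, so the width is 3 − 1 = 2 and tw(G) ≤ 2. On the other hand G contains the 3-clique {c, e, h}. A clique must lie in a single bag of any decomposition, so no decomposition can have width below 2. Combining the bounds, tw(G) = 2.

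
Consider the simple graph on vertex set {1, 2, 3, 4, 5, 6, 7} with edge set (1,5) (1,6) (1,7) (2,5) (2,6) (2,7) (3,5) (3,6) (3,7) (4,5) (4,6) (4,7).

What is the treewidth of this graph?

3

A width-3 tree decomposition is:
Bags: B1 = {3, 5, 6, 7}  B2 = {1, 5, 6, 7}  B3 = {4, 5, 6, 7}  B4 = {2, 5, 6, 7}
Tree: B1–B2, B2–B3, B3–B4
Each bag holds 4 vertices, so the decomposition has width 3, which upper-bounds the treewidth. For the lower bound: the 4 vertex sets {3,5}, {1,7}, {6}, {4} are disjoint, each induces a connected subgraph, and every pair is joined by at least one edge of G. Contracting each set to a single vertex therefore yields K_{4} as a minor, and since treewidth is minor-monotone, tw(G) ≥ tw(K_{4}) = 3. The upper and lower bounds meet at 3, so that is the treewidth.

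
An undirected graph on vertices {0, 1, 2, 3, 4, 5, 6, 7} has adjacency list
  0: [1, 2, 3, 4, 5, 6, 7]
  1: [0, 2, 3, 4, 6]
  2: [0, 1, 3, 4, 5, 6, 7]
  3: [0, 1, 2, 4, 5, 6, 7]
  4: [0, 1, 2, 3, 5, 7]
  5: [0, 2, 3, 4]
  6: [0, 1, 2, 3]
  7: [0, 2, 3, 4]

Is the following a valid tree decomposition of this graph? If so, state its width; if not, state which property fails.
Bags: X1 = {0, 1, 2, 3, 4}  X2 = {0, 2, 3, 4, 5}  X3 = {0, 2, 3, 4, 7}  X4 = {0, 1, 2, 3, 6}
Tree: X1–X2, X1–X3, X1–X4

Checking the three conditions: (i) the bags cover all of {0, 1, 2, 3, 4, 5, 6, 7}; (ii) for each edge, some bag contains both endpoints; (iii) the bags containing any fixed vertex form a subtree. All hold, so the decomposition is valid with width 5 − 1 = 4.

Yes; width 4.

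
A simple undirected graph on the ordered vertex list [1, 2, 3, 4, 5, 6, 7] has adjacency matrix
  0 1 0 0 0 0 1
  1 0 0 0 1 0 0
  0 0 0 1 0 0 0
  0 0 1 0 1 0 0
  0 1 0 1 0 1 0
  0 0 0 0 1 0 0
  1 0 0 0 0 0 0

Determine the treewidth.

1

A width-1 tree decomposition is:
Bags: B1 = {5, 6}  B2 = {2, 5}  B3 = {1, 2}  B4 = {4, 5}  B5 = {3, 4}  B6 = {1, 7}
Tree: B1–B2, B2–B3, B1–B4, B4–B5, B3–B6
Each bag holds 2 vertices, so the decomposition has width 1, which upper-bounds the treewidth. Since G has at least one edge (e.g. 5–6), it is not an edgeless graph, so tw(G) ≥ 1. Therefore the treewidth is 1.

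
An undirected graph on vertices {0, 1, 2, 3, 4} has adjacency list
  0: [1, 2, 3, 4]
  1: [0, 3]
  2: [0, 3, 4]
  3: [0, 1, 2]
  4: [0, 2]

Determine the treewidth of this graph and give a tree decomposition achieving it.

Treewidth 2.
One optimal decomposition is:
Bags: B1 = {0, 1, 3}  B2 = {0, 2, 3}  B3 = {0, 2, 4}
Tree: B1–B2, B2–B3

Every bag has size at most 3, so the width is 3 − 1 = 2 and tw(G) ≤ 2. Conversely, {0, 1, 3} is a clique of size 3, and the vertices of any clique must share a bag in every tree decomposition; so some bag has ≥ 3 vertices and tw(G) ≥ 2. Combining the bounds, tw(G) = 2.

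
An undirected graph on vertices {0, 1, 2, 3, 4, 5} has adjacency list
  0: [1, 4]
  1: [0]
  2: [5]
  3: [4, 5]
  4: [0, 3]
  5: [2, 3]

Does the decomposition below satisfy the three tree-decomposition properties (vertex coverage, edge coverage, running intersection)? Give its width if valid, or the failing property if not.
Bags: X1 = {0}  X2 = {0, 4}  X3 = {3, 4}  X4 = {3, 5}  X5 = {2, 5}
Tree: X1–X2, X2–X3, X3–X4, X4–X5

No — vertex 1 appears in no bag.

A tree decomposition must satisfy three properties: every vertex lies in some bag; for every edge, both endpoints lie together in some bag; and for every vertex, the bags containing it form a connected subtree. Here vertex 1 appears in no bag, so the decomposition is invalid.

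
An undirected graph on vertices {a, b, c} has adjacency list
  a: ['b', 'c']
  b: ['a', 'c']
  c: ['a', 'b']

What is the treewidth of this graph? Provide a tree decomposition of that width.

Treewidth 2.
Bags: B1 = {a, b, c}
Tree: (single bag)

With just one bag of size 3, the width is 3 − 1 = 2, so tw(G) ≤ 2. On the other hand G contains the 3-clique {a, b, c}. A clique must lie in a single bag of any decomposition, so no decomposition can have width below 2. Therefore the treewidth is 2.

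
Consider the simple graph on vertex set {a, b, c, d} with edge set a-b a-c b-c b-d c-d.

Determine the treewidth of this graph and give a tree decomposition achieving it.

Every bag has size at most 3, so the width is 3 − 1 = 2 and tw(G) ≤ 2. On the other hand G contains the 3-clique {b, c, d}. A clique must lie in a single bag of any decomposition, so no decomposition can have width below 2. Combining the bounds, tw(G) = 2.

Treewidth 2.
One optimal decomposition is:
Bags: B1 = {b, c, d}  B2 = {a, b, c}
Tree: B1–B2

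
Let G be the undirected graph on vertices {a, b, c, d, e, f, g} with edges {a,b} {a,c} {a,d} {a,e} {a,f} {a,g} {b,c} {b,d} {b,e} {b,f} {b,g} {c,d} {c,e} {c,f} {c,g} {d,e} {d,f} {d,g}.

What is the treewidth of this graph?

4

A width-4 tree decomposition is:
Bags: B1 = {a, b, c, d, e}  B2 = {a, b, c, d, g}  B3 = {a, b, c, d, f}
Tree: B1–B2, B2–B3
The largest bag has 5 vertices, giving width 4; this decomposition certifies tw(G) ≤ 4. On the other hand G contains the 5-clique {a, b, c, d, g}. A clique must lie in a single bag of any decomposition, so no decomposition can have width below 4. Combining the bounds, tw(G) = 4.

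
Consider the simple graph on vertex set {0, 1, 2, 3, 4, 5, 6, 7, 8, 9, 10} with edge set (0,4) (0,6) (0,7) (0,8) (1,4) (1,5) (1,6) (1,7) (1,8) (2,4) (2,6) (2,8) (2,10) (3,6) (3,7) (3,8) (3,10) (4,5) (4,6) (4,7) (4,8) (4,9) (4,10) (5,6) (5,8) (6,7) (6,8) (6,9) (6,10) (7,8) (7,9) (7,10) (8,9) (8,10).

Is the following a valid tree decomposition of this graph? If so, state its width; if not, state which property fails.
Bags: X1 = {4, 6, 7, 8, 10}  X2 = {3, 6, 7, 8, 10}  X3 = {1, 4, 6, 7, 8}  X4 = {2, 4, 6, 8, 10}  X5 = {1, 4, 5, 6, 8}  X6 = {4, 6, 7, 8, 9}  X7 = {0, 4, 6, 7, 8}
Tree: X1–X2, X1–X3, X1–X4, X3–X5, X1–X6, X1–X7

Vertex coverage: the bags together contain {0, 1, 2, 3, 4, 5, 6, 7, 8, 9, 10}, the full vertex set. Edge coverage: each edge of G has both endpoints in at least one bag. Running intersection: for every vertex, the bags containing it form a connected subtree. All three properties hold, so this is a valid tree decomposition of width max|bag| − 1 = 4, and hence tw(G) ≤ 4.

Yes; width 4.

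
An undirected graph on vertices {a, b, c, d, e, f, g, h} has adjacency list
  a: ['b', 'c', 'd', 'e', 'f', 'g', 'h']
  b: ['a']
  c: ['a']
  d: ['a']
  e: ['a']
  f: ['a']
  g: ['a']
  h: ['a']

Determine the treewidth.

A width-1 tree decomposition is:
Bags: B1 = {a, e}  B2 = {a, c}  B3 = {a, g}  B4 = {a, d}  B5 = {a, b}  B6 = {a, h}  B7 = {a, f}
Tree: B1–B2, B2–B3, B3–B4, B3–B5, B1–B6, B6–B7
Each bag holds 2 vertices, so the decomposition has width 1, which upper-bounds the treewidth. G has an edge, so its treewidth is at least 1. Therefore the treewidth is 1.

1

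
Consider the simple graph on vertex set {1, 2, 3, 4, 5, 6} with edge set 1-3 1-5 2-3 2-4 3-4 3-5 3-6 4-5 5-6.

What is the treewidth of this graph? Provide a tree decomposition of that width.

Treewidth 2.
Bags: B1 = {2, 3, 4}  B2 = {3, 4, 5}  B3 = {1, 3, 5}  B4 = {3, 5, 6}
Tree: B1–B2, B2–B3, B3–B4

Each bag holds 3 vertices, so the decomposition has width 2, which upper-bounds the treewidth. Conversely, {2, 3, 4} is a clique of size 3, and the vertices of any clique must share a bag in every tree decomposition; so some bag has ≥ 3 vertices and tw(G) ≥ 2. Combining the bounds, tw(G) = 2.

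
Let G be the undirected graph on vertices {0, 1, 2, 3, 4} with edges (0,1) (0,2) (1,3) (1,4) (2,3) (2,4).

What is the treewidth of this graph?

2

A width-2 tree decomposition is:
Bags: B1 = {0, 1, 2}  B2 = {1, 2, 3}  B3 = {1, 2, 4}
Tree: B1–B2, B2–B3
Every bag has size at most 3, so the width is 3 − 1 = 2 and tw(G) ≤ 2. Since 1–0–2–3–1 is a cycle in G, G is not acyclic. Forests are exactly the graphs of treewidth ≤ 1, so tw(G) ≥ 2. Therefore the treewidth is 2.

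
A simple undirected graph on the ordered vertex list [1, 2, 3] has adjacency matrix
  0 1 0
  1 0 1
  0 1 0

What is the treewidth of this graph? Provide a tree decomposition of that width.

Every bag has size at most 2, so the width is 2 − 1 = 1 and tw(G) ≤ 1. Since G has at least one edge (e.g. 2–1), it is not an edgeless graph, so tw(G) ≥ 1. Combining the bounds, tw(G) = 1.

Treewidth 1.
One such decomposition:
Bags: B1 = {1, 2}  B2 = {2, 3}
Tree: B1–B2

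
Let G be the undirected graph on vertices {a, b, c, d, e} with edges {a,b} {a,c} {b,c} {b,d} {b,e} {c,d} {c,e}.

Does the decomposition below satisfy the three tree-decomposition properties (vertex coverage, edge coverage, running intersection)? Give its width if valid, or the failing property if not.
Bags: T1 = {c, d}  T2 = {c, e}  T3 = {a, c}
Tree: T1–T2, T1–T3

A tree decomposition must satisfy three properties: every vertex lies in some bag; for every edge, both endpoints lie together in some bag; and for every vertex, the bags containing it form a connected subtree. Here vertex b appears in no bag, so the decomposition is invalid.

No — vertex b appears in no bag.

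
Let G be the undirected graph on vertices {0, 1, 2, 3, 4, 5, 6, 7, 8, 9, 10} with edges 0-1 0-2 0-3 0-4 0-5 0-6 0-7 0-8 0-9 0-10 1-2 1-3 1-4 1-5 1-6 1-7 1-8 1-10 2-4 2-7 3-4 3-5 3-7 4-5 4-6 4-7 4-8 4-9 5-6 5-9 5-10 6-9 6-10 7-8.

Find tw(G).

4

A width-4 tree decomposition is:
Bags: B1 = {0, 1, 3, 4, 7}  B2 = {0, 1, 3, 4, 5}  B3 = {0, 1, 4, 5, 6}  B4 = {0, 1, 2, 4, 7}  B5 = {0, 1, 5, 6, 10}  B6 = {0, 1, 4, 7, 8}  B7 = {0, 4, 5, 6, 9}
Tree: B1–B2, B2–B3, B1–B4, B3–B5, B4–B6, B3–B7
Each bag holds 5 vertices, so the decomposition has width 4, which upper-bounds the treewidth. On the other hand G contains the 5-clique {0, 1, 5, 6, 10}. A clique must lie in a single bag of any decomposition, so no decomposition can have width below 4. Hence tw(G) = 4 exactly.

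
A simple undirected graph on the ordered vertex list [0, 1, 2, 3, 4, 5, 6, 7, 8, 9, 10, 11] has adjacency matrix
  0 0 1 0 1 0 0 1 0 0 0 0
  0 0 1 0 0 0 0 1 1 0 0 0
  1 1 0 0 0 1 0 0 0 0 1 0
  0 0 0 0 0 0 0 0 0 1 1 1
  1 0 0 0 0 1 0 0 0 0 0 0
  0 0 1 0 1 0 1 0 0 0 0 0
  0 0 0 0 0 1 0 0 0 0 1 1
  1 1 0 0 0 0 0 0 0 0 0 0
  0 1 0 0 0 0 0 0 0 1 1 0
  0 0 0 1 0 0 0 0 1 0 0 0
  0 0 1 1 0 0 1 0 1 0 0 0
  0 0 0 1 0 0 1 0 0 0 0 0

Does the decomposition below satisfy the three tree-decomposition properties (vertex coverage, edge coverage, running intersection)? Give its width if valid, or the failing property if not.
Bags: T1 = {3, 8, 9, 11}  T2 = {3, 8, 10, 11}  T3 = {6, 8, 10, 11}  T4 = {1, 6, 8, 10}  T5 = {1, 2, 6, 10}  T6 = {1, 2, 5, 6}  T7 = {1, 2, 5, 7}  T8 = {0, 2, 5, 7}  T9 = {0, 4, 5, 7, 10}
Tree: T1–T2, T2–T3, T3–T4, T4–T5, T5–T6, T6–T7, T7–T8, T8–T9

A tree decomposition must satisfy three properties: every vertex lies in some bag; for every edge, both endpoints lie together in some bag; and for every vertex, the bags containing it form a connected subtree. Here bags containing vertex 10 are not connected in the tree, so the decomposition is invalid.

No — bags containing vertex 10 are not connected in the tree.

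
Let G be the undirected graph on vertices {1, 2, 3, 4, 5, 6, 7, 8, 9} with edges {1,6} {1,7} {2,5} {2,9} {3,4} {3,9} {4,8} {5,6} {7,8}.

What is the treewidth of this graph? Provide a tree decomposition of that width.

Each bag holds 3 vertices, so the decomposition has width 2, which upper-bounds the treewidth. Since 9–3–4–8–7–1–6–5–2–9 is a cycle in G, G is not acyclic. Forests are exactly the graphs of treewidth ≤ 1, so tw(G) ≥ 2. Therefore the treewidth is 2.

Treewidth 2.
Bags: B1 = {3, 4, 9}  B2 = {4, 8, 9}  B3 = {7, 8, 9}  B4 = {1, 7, 9}  B5 = {1, 6, 9}  B6 = {5, 6, 9}  B7 = {2, 5, 9}
Tree: B1–B2, B2–B3, B3–B4, B4–B5, B5–B6, B6–B7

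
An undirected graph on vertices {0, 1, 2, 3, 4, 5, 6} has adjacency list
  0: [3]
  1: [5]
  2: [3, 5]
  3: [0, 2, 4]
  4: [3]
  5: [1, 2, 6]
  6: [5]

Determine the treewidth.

1

A width-1 tree decomposition is:
Bags: B1 = {2, 3}  B2 = {2, 5}  B3 = {0, 3}  B4 = {1, 5}  B5 = {5, 6}  B6 = {3, 4}
Tree: B1–B2, B1–B3, B2–B4, B2–B5, B1–B6
The largest bag has 2 vertices, giving width 1; this decomposition certifies tw(G) ≤ 1. G has an edge, so its treewidth is at least 1. Hence tw(G) = 1 exactly.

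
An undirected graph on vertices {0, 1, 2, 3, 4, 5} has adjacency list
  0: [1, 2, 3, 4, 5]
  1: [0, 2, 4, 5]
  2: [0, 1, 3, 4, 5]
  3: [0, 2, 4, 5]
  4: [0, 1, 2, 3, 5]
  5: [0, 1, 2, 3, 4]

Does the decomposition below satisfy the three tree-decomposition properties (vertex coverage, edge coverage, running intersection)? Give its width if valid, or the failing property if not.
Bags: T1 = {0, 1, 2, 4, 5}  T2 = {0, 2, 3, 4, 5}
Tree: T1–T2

Checking the three conditions: (i) the bags cover all of {0, 1, 2, 3, 4, 5}; (ii) for each edge, some bag contains both endpoints; (iii) the bags containing any fixed vertex form a subtree. All hold, so the decomposition is valid with width 5 − 1 = 4.

Yes; width 4.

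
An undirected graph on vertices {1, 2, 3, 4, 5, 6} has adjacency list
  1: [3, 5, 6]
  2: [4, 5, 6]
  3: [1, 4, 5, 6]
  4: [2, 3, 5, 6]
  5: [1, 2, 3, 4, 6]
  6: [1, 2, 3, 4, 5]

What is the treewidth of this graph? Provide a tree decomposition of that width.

Treewidth 3.
Bags: B1 = {1, 3, 5, 6}  B2 = {3, 4, 5, 6}  B3 = {2, 4, 5, 6}
Tree: B1–B2, B2–B3

The largest bag has 4 vertices, giving width 3; this decomposition certifies tw(G) ≤ 3. On the other hand G contains the 4-clique {2, 4, 5, 6}. A clique must lie in a single bag of any decomposition, so no decomposition can have width below 3. The upper and lower bounds meet at 3, so that is the treewidth.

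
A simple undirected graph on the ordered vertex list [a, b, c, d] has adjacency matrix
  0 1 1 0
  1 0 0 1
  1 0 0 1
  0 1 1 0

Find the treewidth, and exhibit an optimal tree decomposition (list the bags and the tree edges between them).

The largest bag has 3 vertices, giving width 2; this decomposition certifies tw(G) ≤ 2. Since a–b–d–c–a is a cycle in G, G is not acyclic. Forests are exactly the graphs of treewidth ≤ 1, so tw(G) ≥ 2. Combining the bounds, tw(G) = 2.

Treewidth 2.
One such decomposition:
Bags: B1 = {a, b, d}  B2 = {a, c, d}
Tree: B1–B2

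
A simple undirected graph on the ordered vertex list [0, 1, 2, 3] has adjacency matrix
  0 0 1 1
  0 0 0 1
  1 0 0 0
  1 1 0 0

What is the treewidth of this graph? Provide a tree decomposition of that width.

The largest bag has 2 vertices, giving width 1; this decomposition certifies tw(G) ≤ 1. Since G has at least one edge (e.g. 2–0), it is not an edgeless graph, so tw(G) ≥ 1. Hence tw(G) = 1 exactly.

Treewidth 1.
One such decomposition:
Bags: B1 = {0, 2}  B2 = {0, 3}  B3 = {1, 3}
Tree: B1–B2, B2–B3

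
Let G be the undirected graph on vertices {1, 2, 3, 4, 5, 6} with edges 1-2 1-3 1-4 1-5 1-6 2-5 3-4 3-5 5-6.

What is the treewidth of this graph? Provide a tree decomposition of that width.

Each bag holds 3 vertices, so the decomposition has width 2, which upper-bounds the treewidth. On the other hand G contains the 3-clique {1, 3, 4}. A clique must lie in a single bag of any decomposition, so no decomposition can have width below 2. Therefore the treewidth is 2.

Treewidth 2.
Bags: B1 = {1, 5, 6}  B2 = {1, 2, 5}  B3 = {1, 3, 5}  B4 = {1, 3, 4}
Tree: B1–B2, B2–B3, B3–B4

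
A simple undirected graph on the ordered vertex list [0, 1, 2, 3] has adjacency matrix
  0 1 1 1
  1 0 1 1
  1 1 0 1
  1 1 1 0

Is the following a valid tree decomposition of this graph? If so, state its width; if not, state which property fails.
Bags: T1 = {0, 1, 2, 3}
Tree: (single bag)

Yes; width 3.

Vertex coverage: the bags together contain {0, 1, 2, 3}, the full vertex set. Edge coverage: each edge of G has both endpoints in at least one bag. Running intersection: for every vertex, the bags containing it form a connected subtree. All three properties hold, so this is a valid tree decomposition of width max|bag| − 1 = 3, and hence tw(G) ≤ 3.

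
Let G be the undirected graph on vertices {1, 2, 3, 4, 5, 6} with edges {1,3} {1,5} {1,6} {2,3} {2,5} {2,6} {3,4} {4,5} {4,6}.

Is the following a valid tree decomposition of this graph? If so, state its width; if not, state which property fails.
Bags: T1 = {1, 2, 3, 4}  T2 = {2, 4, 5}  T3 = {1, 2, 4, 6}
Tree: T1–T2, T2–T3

No — edge (1,5) lies in no bag.

A tree decomposition must satisfy three properties: every vertex lies in some bag; for every edge, both endpoints lie together in some bag; and for every vertex, the bags containing it form a connected subtree. Here edge (1,5) lies in no bag, so the decomposition is invalid.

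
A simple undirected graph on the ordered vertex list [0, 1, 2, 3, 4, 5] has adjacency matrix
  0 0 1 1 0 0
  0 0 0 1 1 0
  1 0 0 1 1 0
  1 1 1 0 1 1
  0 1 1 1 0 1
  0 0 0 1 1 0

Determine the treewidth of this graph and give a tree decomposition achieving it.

Every bag has size at most 3, so the width is 3 − 1 = 2 and tw(G) ≤ 2. Conversely, {0, 2, 3} is a clique of size 3, and the vertices of any clique must share a bag in every tree decomposition; so some bag has ≥ 3 vertices and tw(G) ≥ 2. Therefore the treewidth is 2.

Treewidth 2.
Bags: B1 = {1, 3, 4}  B2 = {2, 3, 4}  B3 = {0, 2, 3}  B4 = {3, 4, 5}
Tree: B1–B2, B2–B3, B2–B4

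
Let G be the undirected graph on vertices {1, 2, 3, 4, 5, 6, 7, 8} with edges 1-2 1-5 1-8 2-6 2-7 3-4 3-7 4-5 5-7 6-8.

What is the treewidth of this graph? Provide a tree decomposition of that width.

Treewidth 2.
One optimal decomposition is:
Bags: B1 = {1, 6, 8}  B2 = {1, 2, 6}  B3 = {1, 2, 5}  B4 = {2, 5, 7}  B5 = {4, 5, 7}  B6 = {3, 4, 7}
Tree: B1–B2, B2–B3, B3–B4, B4–B5, B5–B6

Every bag has size at most 3, so the width is 3 − 1 = 2 and tw(G) ≤ 2. Since 8–6–2–1–8 is a cycle in G, G is not acyclic. Forests are exactly the graphs of treewidth ≤ 1, so tw(G) ≥ 2. Combining the bounds, tw(G) = 2.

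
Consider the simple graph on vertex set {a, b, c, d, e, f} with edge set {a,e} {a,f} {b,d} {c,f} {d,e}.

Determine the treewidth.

1

A width-1 tree decomposition is:
Bags: B1 = {c, f}  B2 = {a, f}  B3 = {a, e}  B4 = {d, e}  B5 = {b, d}
Tree: B1–B2, B2–B3, B3–B4, B4–B5
Every bag has size at most 2, so the width is 2 − 1 = 1 and tw(G) ≤ 1. Any graph with an edge has treewidth ≥ 1, and G has the edge c–f. Combining the bounds, tw(G) = 1.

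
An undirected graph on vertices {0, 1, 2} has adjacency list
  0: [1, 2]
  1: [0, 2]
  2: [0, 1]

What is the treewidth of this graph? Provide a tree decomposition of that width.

A single bag containing all 3 vertices is trivially a valid decomposition of width 2. Conversely, {0, 1, 2} is a clique of size 3, and the vertices of any clique must share a bag in every tree decomposition; so some bag has ≥ 3 vertices and tw(G) ≥ 2. Therefore the treewidth is 2.

Treewidth 2.
One optimal decomposition is:
Bags: B1 = {0, 1, 2}
Tree: (single bag)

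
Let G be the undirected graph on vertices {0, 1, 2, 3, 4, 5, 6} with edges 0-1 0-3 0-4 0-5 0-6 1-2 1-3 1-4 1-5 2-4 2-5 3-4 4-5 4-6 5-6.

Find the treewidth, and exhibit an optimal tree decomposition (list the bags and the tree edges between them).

Each bag holds 4 vertices, so the decomposition has width 3, which upper-bounds the treewidth. For the lower bound, the 4 vertices {0, 1, 3, 4} are pairwise adjacent, and any tree decomposition puts a clique entirely inside one bag — forcing width ≥ 3. Therefore the treewidth is 3.

Treewidth 3.
Bags: B1 = {0, 1, 3, 4}  B2 = {0, 1, 4, 5}  B3 = {0, 4, 5, 6}  B4 = {1, 2, 4, 5}
Tree: B1–B2, B2–B3, B2–B4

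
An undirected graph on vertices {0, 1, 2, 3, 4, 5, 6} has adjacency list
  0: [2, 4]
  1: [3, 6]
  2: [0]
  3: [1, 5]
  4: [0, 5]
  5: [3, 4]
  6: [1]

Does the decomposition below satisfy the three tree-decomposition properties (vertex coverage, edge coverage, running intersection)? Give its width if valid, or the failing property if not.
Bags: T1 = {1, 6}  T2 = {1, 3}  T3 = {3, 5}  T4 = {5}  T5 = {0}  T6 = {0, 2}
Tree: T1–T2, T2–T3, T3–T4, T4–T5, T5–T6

No — vertex 4 appears in no bag.

A tree decomposition must satisfy three properties: every vertex lies in some bag; for every edge, both endpoints lie together in some bag; and for every vertex, the bags containing it form a connected subtree. Here vertex 4 appears in no bag, so the decomposition is invalid.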